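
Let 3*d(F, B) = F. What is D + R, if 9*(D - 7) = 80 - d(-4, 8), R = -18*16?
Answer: -7343/27 ≈ -271.96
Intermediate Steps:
R = -288
d(F, B) = F/3
D = 433/27 (D = 7 + (80 - (-4)/3)/9 = 7 + (80 - 1*(-4/3))/9 = 7 + (80 + 4/3)/9 = 7 + (1/9)*(244/3) = 7 + 244/27 = 433/27 ≈ 16.037)
D + R = 433/27 - 288 = -7343/27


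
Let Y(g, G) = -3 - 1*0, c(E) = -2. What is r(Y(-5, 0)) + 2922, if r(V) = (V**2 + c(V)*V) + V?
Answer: 2934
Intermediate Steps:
Y(g, G) = -3 (Y(g, G) = -3 + 0 = -3)
r(V) = V**2 - V (r(V) = (V**2 - 2*V) + V = V**2 - V)
r(Y(-5, 0)) + 2922 = -3*(-1 - 3) + 2922 = -3*(-4) + 2922 = 12 + 2922 = 2934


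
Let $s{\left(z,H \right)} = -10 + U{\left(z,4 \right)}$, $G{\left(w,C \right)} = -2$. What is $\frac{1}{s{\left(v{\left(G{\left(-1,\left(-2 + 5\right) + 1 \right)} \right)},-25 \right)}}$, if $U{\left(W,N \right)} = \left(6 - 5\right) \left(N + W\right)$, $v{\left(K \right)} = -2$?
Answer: $- \frac{1}{8} \approx -0.125$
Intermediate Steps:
$U{\left(W,N \right)} = N + W$ ($U{\left(W,N \right)} = 1 \left(N + W\right) = N + W$)
$s{\left(z,H \right)} = -6 + z$ ($s{\left(z,H \right)} = -10 + \left(4 + z\right) = -6 + z$)
$\frac{1}{s{\left(v{\left(G{\left(-1,\left(-2 + 5\right) + 1 \right)} \right)},-25 \right)}} = \frac{1}{-6 - 2} = \frac{1}{-8} = - \frac{1}{8}$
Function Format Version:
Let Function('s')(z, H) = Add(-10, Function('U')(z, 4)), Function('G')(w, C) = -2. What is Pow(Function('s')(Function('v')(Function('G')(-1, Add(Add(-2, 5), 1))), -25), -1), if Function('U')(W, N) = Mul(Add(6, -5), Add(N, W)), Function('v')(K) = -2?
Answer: Rational(-1, 8) ≈ -0.12500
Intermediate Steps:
Function('U')(W, N) = Add(N, W) (Function('U')(W, N) = Mul(1, Add(N, W)) = Add(N, W))
Function('s')(z, H) = Add(-6, z) (Function('s')(z, H) = Add(-10, Add(4, z)) = Add(-6, z))
Pow(Function('s')(Function('v')(Function('G')(-1, Add(Add(-2, 5), 1))), -25), -1) = Pow(Add(-6, -2), -1) = Pow(-8, -1) = Rational(-1, 8)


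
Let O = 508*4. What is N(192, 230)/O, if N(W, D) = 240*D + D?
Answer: 27715/1016 ≈ 27.279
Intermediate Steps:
N(W, D) = 241*D
O = 2032
N(192, 230)/O = (241*230)/2032 = 55430*(1/2032) = 27715/1016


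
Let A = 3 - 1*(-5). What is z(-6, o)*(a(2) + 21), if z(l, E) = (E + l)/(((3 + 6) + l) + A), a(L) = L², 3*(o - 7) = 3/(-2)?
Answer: 25/22 ≈ 1.1364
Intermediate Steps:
o = 13/2 (o = 7 + (3/(-2))/3 = 7 + (3*(-½))/3 = 7 + (⅓)*(-3/2) = 7 - ½ = 13/2 ≈ 6.5000)
A = 8 (A = 3 + 5 = 8)
z(l, E) = (E + l)/(17 + l) (z(l, E) = (E + l)/(((3 + 6) + l) + 8) = (E + l)/((9 + l) + 8) = (E + l)/(17 + l))
z(-6, o)*(a(2) + 21) = ((13/2 - 6)/(17 - 6))*(2² + 21) = ((½)/11)*(4 + 21) = ((1/11)*(½))*25 = (1/22)*25 = 25/22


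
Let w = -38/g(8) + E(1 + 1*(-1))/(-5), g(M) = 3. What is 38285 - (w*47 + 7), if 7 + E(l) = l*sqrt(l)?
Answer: 582113/15 ≈ 38808.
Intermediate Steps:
E(l) = -7 + l**(3/2) (E(l) = -7 + l*sqrt(l) = -7 + l**(3/2))
w = -169/15 (w = -38/3 + (-7 + (1 + 1*(-1))**(3/2))/(-5) = -38*1/3 + (-7 + (1 - 1)**(3/2))*(-1/5) = -38/3 + (-7 + 0**(3/2))*(-1/5) = -38/3 + (-7 + 0)*(-1/5) = -38/3 - 7*(-1/5) = -38/3 + 7/5 = -169/15 ≈ -11.267)
38285 - (w*47 + 7) = 38285 - (-169/15*47 + 7) = 38285 - (-7943/15 + 7) = 38285 - 1*(-7838/15) = 38285 + 7838/15 = 582113/15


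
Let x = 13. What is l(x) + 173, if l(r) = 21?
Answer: 194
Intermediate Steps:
l(x) + 173 = 21 + 173 = 194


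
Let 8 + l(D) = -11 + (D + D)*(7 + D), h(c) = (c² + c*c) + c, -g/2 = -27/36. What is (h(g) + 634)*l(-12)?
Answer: 64640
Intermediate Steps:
g = 3/2 (g = -(-54)/36 = -2*(-¾) = 3/2 ≈ 1.5000)
h(c) = c + 2*c² (h(c) = (c² + c²) + c = 2*c² + c = c + 2*c²)
l(D) = -19 + 2*D*(7 + D) (l(D) = -8 + (-11 + (D + D)*(7 + D)) = -8 + (-11 + (2*D)*(7 + D)) = -8 + (-11 + 2*D*(7 + D)) = -19 + 2*D*(7 + D))
(h(g) + 634)*l(-12) = (3*(1 + 2*(3/2))/2 + 634)*(-19 + 2*(-12)² + 14*(-12)) = (3*(1 + 3)/2 + 634)*(-19 + 2*144 - 168) = ((3/2)*4 + 634)*(-19 + 288 - 168) = (6 + 634)*101 = 640*101 = 64640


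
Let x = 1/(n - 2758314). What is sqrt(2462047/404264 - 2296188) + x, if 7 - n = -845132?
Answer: -1/1913175 + I*sqrt(1914610151942890)/28876 ≈ -5.2269e-7 + 1515.3*I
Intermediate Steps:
n = 845139 (n = 7 - 1*(-845132) = 7 + 845132 = 845139)
x = -1/1913175 (x = 1/(845139 - 2758314) = 1/(-1913175) = -1/1913175 ≈ -5.2269e-7)
sqrt(2462047/404264 - 2296188) + x = sqrt(2462047/404264 - 2296188) - 1/1913175 = sqrt(2462047*(1/404264) - 2296188) - 1/1913175 = sqrt(351721/57752 - 2296188) - 1/1913175 = sqrt(-132609097655/57752) - 1/1913175 = I*sqrt(1914610151942890)/28876 - 1/1913175 = -1/1913175 + I*sqrt(1914610151942890)/28876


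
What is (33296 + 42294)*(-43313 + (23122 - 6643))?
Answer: -2028382060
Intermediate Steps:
(33296 + 42294)*(-43313 + (23122 - 6643)) = 75590*(-43313 + 16479) = 75590*(-26834) = -2028382060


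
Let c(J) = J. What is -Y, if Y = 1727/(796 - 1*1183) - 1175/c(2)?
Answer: 458179/774 ≈ 591.96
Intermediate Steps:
Y = -458179/774 (Y = 1727/(796 - 1*1183) - 1175/2 = 1727/(796 - 1183) - 1175*1/2 = 1727/(-387) - 1175/2 = 1727*(-1/387) - 1175/2 = -1727/387 - 1175/2 = -458179/774 ≈ -591.96)
-Y = -1*(-458179/774) = 458179/774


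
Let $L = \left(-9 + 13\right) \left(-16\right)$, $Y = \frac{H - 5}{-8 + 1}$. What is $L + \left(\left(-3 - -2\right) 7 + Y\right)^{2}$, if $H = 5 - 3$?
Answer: $- \frac{1020}{49} \approx -20.816$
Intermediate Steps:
$H = 2$ ($H = 5 - 3 = 2$)
$Y = \frac{3}{7}$ ($Y = \frac{2 - 5}{-8 + 1} = - \frac{3}{-7} = \left(-3\right) \left(- \frac{1}{7}\right) = \frac{3}{7} \approx 0.42857$)
$L = -64$ ($L = 4 \left(-16\right) = -64$)
$L + \left(\left(-3 - -2\right) 7 + Y\right)^{2} = -64 + \left(\left(-3 - -2\right) 7 + \frac{3}{7}\right)^{2} = -64 + \left(\left(-3 + 2\right) 7 + \frac{3}{7}\right)^{2} = -64 + \left(\left(-1\right) 7 + \frac{3}{7}\right)^{2} = -64 + \left(-7 + \frac{3}{7}\right)^{2} = -64 + \left(- \frac{46}{7}\right)^{2} = -64 + \frac{2116}{49} = - \frac{1020}{49}$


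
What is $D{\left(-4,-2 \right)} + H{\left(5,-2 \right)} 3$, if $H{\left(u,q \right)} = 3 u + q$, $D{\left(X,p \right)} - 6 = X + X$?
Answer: $37$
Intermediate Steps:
$D{\left(X,p \right)} = 6 + 2 X$ ($D{\left(X,p \right)} = 6 + \left(X + X\right) = 6 + 2 X$)
$H{\left(u,q \right)} = q + 3 u$
$D{\left(-4,-2 \right)} + H{\left(5,-2 \right)} 3 = \left(6 + 2 \left(-4\right)\right) + \left(-2 + 3 \cdot 5\right) 3 = \left(6 - 8\right) + \left(-2 + 15\right) 3 = -2 + 13 \cdot 3 = -2 + 39 = 37$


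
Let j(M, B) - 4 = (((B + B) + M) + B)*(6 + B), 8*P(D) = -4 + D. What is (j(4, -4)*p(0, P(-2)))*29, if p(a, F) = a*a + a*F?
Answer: 0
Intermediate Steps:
P(D) = -½ + D/8 (P(D) = (-4 + D)/8 = -½ + D/8)
p(a, F) = a² + F*a
j(M, B) = 4 + (6 + B)*(M + 3*B) (j(M, B) = 4 + (((B + B) + M) + B)*(6 + B) = 4 + ((2*B + M) + B)*(6 + B) = 4 + ((M + 2*B) + B)*(6 + B) = 4 + (M + 3*B)*(6 + B) = 4 + (6 + B)*(M + 3*B))
(j(4, -4)*p(0, P(-2)))*29 = ((4 + 3*(-4)² + 6*4 + 18*(-4) - 4*4)*(0*((-½ + (⅛)*(-2)) + 0)))*29 = ((4 + 3*16 + 24 - 72 - 16)*(0*((-½ - ¼) + 0)))*29 = ((4 + 48 + 24 - 72 - 16)*(0*(-¾ + 0)))*29 = -0*(-3)/4*29 = -12*0*29 = 0*29 = 0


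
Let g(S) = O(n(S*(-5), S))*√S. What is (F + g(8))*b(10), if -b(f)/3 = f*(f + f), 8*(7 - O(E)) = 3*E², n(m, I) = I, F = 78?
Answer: -46800 + 20400*√2 ≈ -17950.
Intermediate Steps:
O(E) = 7 - 3*E²/8
b(f) = -6*f² (b(f) = -3*f*(f + f) = -3*f*2*f = -6*f²)
g(S) = √S*(7 - 3*S²/8) (g(S) = (7 - 3*S²/8)*√S = √S*(7 - 3*S²/8))
(F + g(8))*b(10) = (78 + √8*(56 - 3*8²)/8)*(-6*10²) = (78 + (2*√2)*(56 - 3*64)/8)*(-6*100) = (78 + (2*√2)*(56 - 192)/8)*(-600) = (78 + (⅛)*(2*√2)*(-136))*(-600) = (78 - 34*√2)*(-600) = -46800 + 20400*√2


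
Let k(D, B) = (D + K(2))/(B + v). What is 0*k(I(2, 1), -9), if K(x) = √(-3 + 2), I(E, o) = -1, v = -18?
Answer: 0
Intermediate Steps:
K(x) = I (K(x) = √(-1) = I)
k(D, B) = (I + D)/(-18 + B) (k(D, B) = (D + I)/(B - 18) = (I + D)/(-18 + B))
0*k(I(2, 1), -9) = 0*((I - 1)/(-18 - 9)) = 0*((-1 + I)/(-27)) = 0*(-(-1 + I)/27) = 0*(1/27 - I/27) = 0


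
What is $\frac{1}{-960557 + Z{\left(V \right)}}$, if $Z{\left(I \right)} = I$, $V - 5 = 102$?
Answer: $- \frac{1}{960450} \approx -1.0412 \cdot 10^{-6}$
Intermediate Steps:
$V = 107$ ($V = 5 + 102 = 107$)
$\frac{1}{-960557 + Z{\left(V \right)}} = \frac{1}{-960557 + 107} = \frac{1}{-960450} = - \frac{1}{960450}$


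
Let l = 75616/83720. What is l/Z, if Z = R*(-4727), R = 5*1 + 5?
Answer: -4726/247340275 ≈ -1.9107e-5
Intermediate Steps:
R = 10 (R = 5 + 5 = 10)
l = 9452/10465 (l = 75616*(1/83720) = 9452/10465 ≈ 0.90320)
Z = -47270 (Z = 10*(-4727) = -47270)
l/Z = (9452/10465)/(-47270) = (9452/10465)*(-1/47270) = -4726/247340275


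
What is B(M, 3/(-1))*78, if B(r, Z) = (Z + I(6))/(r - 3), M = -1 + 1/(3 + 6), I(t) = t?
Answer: -2106/35 ≈ -60.171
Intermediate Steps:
M = -8/9 (M = -1 + 1/9 = -1 + ⅑ = -8/9 ≈ -0.88889)
B(r, Z) = (6 + Z)/(-3 + r) (B(r, Z) = (Z + 6)/(r - 3) = (6 + Z)/(-3 + r))
B(M, 3/(-1))*78 = ((6 + 3/(-1))/(-3 - 8/9))*78 = ((6 + 3*(-1))/(-35/9))*78 = -9*(6 - 3)/35*78 = -9/35*3*78 = -27/35*78 = -2106/35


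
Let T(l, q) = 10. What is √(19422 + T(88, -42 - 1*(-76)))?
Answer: 2*√4858 ≈ 139.40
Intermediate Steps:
√(19422 + T(88, -42 - 1*(-76))) = √(19422 + 10) = √19432 = 2*√4858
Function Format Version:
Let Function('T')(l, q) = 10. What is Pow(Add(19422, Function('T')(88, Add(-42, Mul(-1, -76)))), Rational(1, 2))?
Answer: Mul(2, Pow(4858, Rational(1, 2))) ≈ 139.40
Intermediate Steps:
Pow(Add(19422, Function('T')(88, Add(-42, Mul(-1, -76)))), Rational(1, 2)) = Pow(Add(19422, 10), Rational(1, 2)) = Pow(19432, Rational(1, 2)) = Mul(2, Pow(4858, Rational(1, 2)))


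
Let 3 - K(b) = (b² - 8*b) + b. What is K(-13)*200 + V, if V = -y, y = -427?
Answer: -50973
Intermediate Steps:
K(b) = 3 - b² + 7*b (K(b) = 3 - ((b² - 8*b) + b) = 3 - (b² - 7*b) = 3 + (-b² + 7*b) = 3 - b² + 7*b)
V = 427 (V = -1*(-427) = 427)
K(-13)*200 + V = (3 - 1*(-13)² + 7*(-13))*200 + 427 = (3 - 1*169 - 91)*200 + 427 = (3 - 169 - 91)*200 + 427 = -257*200 + 427 = -51400 + 427 = -50973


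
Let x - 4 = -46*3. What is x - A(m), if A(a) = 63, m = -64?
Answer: -197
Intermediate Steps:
x = -134 (x = 4 - 46*3 = 4 - 138 = -134)
x - A(m) = -134 - 1*63 = -134 - 63 = -197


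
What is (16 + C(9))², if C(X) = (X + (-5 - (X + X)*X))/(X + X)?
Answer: 4225/81 ≈ 52.161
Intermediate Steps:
C(X) = (-5 + X - 2*X²)/(2*X) (C(X) = (X + (-5 - 2*X*X))/((2*X)) = (X + (-5 - 2*X²))*(1/(2*X)) = (-5 + X - 2*X²)*(1/(2*X)) = (-5 + X - 2*X²)/(2*X))
(16 + C(9))² = (16 + (½ - 1*9 - 5/2/9))² = (16 + (½ - 9 - 5/2*⅑))² = (16 + (½ - 9 - 5/18))² = (16 - 79/9)² = (65/9)² = 4225/81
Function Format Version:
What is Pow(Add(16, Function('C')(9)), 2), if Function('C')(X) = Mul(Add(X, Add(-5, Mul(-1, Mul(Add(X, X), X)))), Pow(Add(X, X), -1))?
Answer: Rational(4225, 81) ≈ 52.161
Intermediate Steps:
Function('C')(X) = Mul(Rational(1, 2), Pow(X, -1), Add(-5, X, Mul(-2, Pow(X, 2)))) (Function('C')(X) = Mul(Add(X, Add(-5, Mul(-1, Mul(Mul(2, X), X)))), Pow(Mul(2, X), -1)) = Mul(Add(X, Add(-5, Mul(-1, Mul(2, Pow(X, 2))))), Mul(Rational(1, 2), Pow(X, -1))) = Mul(Add(X, Add(-5, Mul(-2, Pow(X, 2)))), Mul(Rational(1, 2), Pow(X, -1))) = Mul(Add(-5, X, Mul(-2, Pow(X, 2))), Mul(Rational(1, 2), Pow(X, -1))) = Mul(Rational(1, 2), Pow(X, -1), Add(-5, X, Mul(-2, Pow(X, 2)))))
Pow(Add(16, Function('C')(9)), 2) = Pow(Add(16, Add(Rational(1, 2), Mul(-1, 9), Mul(Rational(-5, 2), Pow(9, -1)))), 2) = Pow(Add(16, Add(Rational(1, 2), -9, Mul(Rational(-5, 2), Rational(1, 9)))), 2) = Pow(Add(16, Add(Rational(1, 2), -9, Rational(-5, 18))), 2) = Pow(Add(16, Rational(-79, 9)), 2) = Pow(Rational(65, 9), 2) = Rational(4225, 81)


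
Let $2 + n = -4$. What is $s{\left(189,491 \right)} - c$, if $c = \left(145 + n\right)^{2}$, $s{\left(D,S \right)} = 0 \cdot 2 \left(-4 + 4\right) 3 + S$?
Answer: $-18830$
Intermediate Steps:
$n = -6$ ($n = -2 - 4 = -6$)
$s{\left(D,S \right)} = S$ ($s{\left(D,S \right)} = 0 \cdot 2 \cdot 0 \cdot 3 + S = 0 \cdot 0 \cdot 3 + S = 0 \cdot 3 + S = 0 + S = S$)
$c = 19321$ ($c = \left(145 - 6\right)^{2} = 139^{2} = 19321$)
$s{\left(189,491 \right)} - c = 491 - 19321 = -18830$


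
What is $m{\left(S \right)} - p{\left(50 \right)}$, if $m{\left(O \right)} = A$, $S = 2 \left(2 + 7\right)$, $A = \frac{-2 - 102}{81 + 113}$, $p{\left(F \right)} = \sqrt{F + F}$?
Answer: $- \frac{1022}{97} \approx -10.536$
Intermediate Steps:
$p{\left(F \right)} = \sqrt{2} \sqrt{F}$ ($p{\left(F \right)} = \sqrt{2 F} = \sqrt{2} \sqrt{F}$)
$A = - \frac{52}{97}$ ($A = - \frac{104}{194} = \left(-104\right) \frac{1}{194} = - \frac{52}{97} \approx -0.53608$)
$S = 18$ ($S = 2 \cdot 9 = 18$)
$m{\left(O \right)} = - \frac{52}{97}$
$m{\left(S \right)} - p{\left(50 \right)} = - \frac{52}{97} - \sqrt{2} \sqrt{50} = - \frac{52}{97} - \sqrt{2} \cdot 5 \sqrt{2} = - \frac{52}{97} - 10 = - \frac{1022}{97}$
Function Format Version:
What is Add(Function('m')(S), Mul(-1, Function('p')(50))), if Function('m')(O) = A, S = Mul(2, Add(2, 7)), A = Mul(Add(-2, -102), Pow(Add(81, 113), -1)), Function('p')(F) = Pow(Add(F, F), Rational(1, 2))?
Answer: Rational(-1022, 97) ≈ -10.536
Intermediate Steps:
Function('p')(F) = Mul(Pow(2, Rational(1, 2)), Pow(F, Rational(1, 2))) (Function('p')(F) = Pow(Mul(2, F), Rational(1, 2)) = Mul(Pow(2, Rational(1, 2)), Pow(F, Rational(1, 2))))
A = Rational(-52, 97) (A = Mul(-104, Pow(194, -1)) = Mul(-104, Rational(1, 194)) = Rational(-52, 97) ≈ -0.53608)
S = 18 (S = Mul(2, 9) = 18)
Function('m')(O) = Rational(-52, 97)
Add(Function('m')(S), Mul(-1, Function('p')(50))) = Add(Rational(-52, 97), Mul(-1, Mul(Pow(2, Rational(1, 2)), Pow(50, Rational(1, 2))))) = Add(Rational(-52, 97), Mul(-1, Mul(Pow(2, Rational(1, 2)), Mul(5, Pow(2, Rational(1, 2)))))) = Add(Rational(-52, 97), Mul(-1, 10)) = Add(Rational(-52, 97), -10) = Rational(-1022, 97)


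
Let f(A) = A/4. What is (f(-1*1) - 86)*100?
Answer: -8625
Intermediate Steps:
f(A) = A/4 (f(A) = A*(¼) = A/4)
(f(-1*1) - 86)*100 = ((-1*1)/4 - 86)*100 = ((¼)*(-1) - 86)*100 = (-¼ - 86)*100 = -345/4*100 = -8625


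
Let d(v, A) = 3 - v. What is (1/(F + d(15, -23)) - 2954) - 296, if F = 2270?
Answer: -7338499/2258 ≈ -3250.0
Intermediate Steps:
(1/(F + d(15, -23)) - 2954) - 296 = (1/(2270 + (3 - 1*15)) - 2954) - 296 = (1/(2270 + (3 - 15)) - 2954) - 296 = (1/(2270 - 12) - 2954) - 296 = (1/2258 - 2954) - 296 = -6670131/2258 - 296 = -7338499/2258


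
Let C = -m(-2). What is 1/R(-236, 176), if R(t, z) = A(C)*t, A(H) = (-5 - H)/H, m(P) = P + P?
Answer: 1/531 ≈ 0.0018832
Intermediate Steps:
m(P) = 2*P
C = 4 (C = -2*(-2) = -1*(-4) = 4)
A(H) = (-5 - H)/H
R(t, z) = -9*t/4 (R(t, z) = ((-5 - 1*4)/4)*t = ((-5 - 4)/4)*t = ((¼)*(-9))*t = -9*t/4)
1/R(-236, 176) = 1/(-9/4*(-236)) = 1/531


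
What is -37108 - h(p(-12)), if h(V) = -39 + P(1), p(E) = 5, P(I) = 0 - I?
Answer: -37068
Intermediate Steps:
P(I) = -I
h(V) = -40 (h(V) = -39 - 1*1 = -39 - 1 = -40)
-37108 - h(p(-12)) = -37108 - 1*(-40) = -37108 + 40 = -37068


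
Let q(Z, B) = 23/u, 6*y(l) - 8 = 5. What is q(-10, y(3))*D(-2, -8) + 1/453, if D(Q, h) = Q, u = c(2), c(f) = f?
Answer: -10418/453 ≈ -22.998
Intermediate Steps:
u = 2
y(l) = 13/6 (y(l) = 4/3 + (⅙)*5 = 4/3 + ⅚ = 13/6)
q(Z, B) = 23/2
q(-10, y(3))*D(-2, -8) + 1/453 = (23/2)*(-2) + 1/453 = -23 + 1/453 = -10418/453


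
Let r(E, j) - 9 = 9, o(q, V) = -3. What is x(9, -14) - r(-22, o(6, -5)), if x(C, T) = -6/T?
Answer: -123/7 ≈ -17.571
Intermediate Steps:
r(E, j) = 18 (r(E, j) = 9 + 9 = 18)
x(9, -14) - r(-22, o(6, -5)) = -6/(-14) - 1*18 = -6*(-1/14) - 18 = 3/7 - 18 = -123/7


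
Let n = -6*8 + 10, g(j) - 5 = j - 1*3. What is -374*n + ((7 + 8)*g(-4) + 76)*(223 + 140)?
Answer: 30910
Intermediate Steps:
g(j) = 2 + j (g(j) = 5 + (j - 1*3) = 5 + (j - 3) = 5 + (-3 + j) = 2 + j)
n = -38 (n = -48 + 10 = -38)
-374*n + ((7 + 8)*g(-4) + 76)*(223 + 140) = -374*(-38) + ((7 + 8)*(2 - 4) + 76)*(223 + 140) = 14212 + (15*(-2) + 76)*363 = 14212 + (-30 + 76)*363 = 14212 + 46*363 = 14212 + 16698 = 30910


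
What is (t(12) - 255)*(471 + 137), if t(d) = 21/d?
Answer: -153976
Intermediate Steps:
(t(12) - 255)*(471 + 137) = (21/12 - 255)*(471 + 137) = (21*(1/12) - 255)*608 = (7/4 - 255)*608 = -1013/4*608 = -153976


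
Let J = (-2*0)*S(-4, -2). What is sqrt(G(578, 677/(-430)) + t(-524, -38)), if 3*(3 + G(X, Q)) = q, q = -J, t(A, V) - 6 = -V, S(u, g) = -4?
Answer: sqrt(41) ≈ 6.4031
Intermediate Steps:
J = 0 (J = -2*0*(-4) = 0*(-4) = 0)
t(A, V) = 6 - V
q = 0 (q = -1*0 = 0)
G(X, Q) = -3 (G(X, Q) = -3 + (1/3)*0 = -3 + 0 = -3)
sqrt(G(578, 677/(-430)) + t(-524, -38)) = sqrt(-3 + (6 - 1*(-38))) = sqrt(-3 + (6 + 38)) = sqrt(-3 + 44) = sqrt(41)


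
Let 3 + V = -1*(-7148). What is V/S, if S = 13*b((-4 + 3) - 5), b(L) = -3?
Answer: -7145/39 ≈ -183.21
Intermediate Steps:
V = 7145 (V = -3 - 1*(-7148) = -3 + 7148 = 7145)
S = -39 (S = 13*(-3) = -39)
V/S = 7145/(-39) = 7145*(-1/39) = -7145/39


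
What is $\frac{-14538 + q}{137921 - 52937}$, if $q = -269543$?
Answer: $- \frac{284081}{84984} \approx -3.3428$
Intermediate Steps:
$\frac{-14538 + q}{137921 - 52937} = \frac{-14538 - 269543}{137921 - 52937} = - \frac{284081}{84984}$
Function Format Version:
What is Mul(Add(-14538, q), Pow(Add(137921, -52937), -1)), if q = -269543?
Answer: Rational(-284081, 84984) ≈ -3.3428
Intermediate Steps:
Mul(Add(-14538, q), Pow(Add(137921, -52937), -1)) = Mul(Add(-14538, -269543), Pow(Add(137921, -52937), -1)) = Mul(-284081, Pow(84984, -1)) = Mul(-284081, Rational(1, 84984)) = Rational(-284081, 84984)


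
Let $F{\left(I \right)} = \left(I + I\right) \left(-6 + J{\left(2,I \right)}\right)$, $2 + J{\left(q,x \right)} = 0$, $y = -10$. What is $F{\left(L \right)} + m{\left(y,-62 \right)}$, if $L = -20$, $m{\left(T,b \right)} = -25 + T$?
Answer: $285$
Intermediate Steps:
$J{\left(q,x \right)} = -2$ ($J{\left(q,x \right)} = -2 + 0 = -2$)
$F{\left(I \right)} = - 16 I$ ($F{\left(I \right)} = \left(I + I\right) \left(-6 - 2\right) = 2 I \left(-8\right) = - 16 I$)
$F{\left(L \right)} + m{\left(y,-62 \right)} = \left(-16\right) \left(-20\right) - 35 = 320 - 35 = 285$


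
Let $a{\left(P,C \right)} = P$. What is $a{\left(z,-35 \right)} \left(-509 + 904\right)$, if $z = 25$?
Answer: $9875$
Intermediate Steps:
$a{\left(z,-35 \right)} \left(-509 + 904\right) = 25 \left(-509 + 904\right) = 25 \cdot 395 = 9875$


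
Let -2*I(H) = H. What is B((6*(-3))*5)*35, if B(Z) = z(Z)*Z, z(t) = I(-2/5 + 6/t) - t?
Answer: -284235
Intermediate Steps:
I(H) = -H/2
z(t) = 1/5 - t - 3/t (z(t) = -(-2/5 + 6/t)/2 - t = (1/5 - 3/t) - t = 1/5 - t - 3/t)
B(Z) = Z*(1/5 - Z - 3/Z) (B(Z) = (1/5 - Z - 3/Z)*Z = Z*(1/5 - Z - 3/Z))
B((6*(-3))*5)*35 = (-3 - ((6*(-3))*5)**2 + ((6*(-3))*5)/5)*35 = (-3 - (-18*5)**2 + (-18*5)/5)*35 = (-3 - 1*(-90)**2 + (1/5)*(-90))*35 = (-3 - 1*8100 - 18)*35 = (-3 - 8100 - 18)*35 = -8121*35 = -284235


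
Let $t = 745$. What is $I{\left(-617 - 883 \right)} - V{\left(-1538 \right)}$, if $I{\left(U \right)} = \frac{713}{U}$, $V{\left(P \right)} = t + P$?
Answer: $\frac{1188787}{1500} \approx 792.52$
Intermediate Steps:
$V{\left(P \right)} = 745 + P$
$I{\left(-617 - 883 \right)} - V{\left(-1538 \right)} = \frac{713}{-617 - 883} - \left(745 - 1538\right) = \frac{713}{-617 - 883} - -793 = \frac{713}{-1500} + 793 = 713 \left(- \frac{1}{1500}\right) + 793 = - \frac{713}{1500} + 793 = \frac{1188787}{1500}$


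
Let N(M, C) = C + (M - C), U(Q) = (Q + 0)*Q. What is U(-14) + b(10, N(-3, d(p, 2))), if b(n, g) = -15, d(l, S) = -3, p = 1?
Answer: 181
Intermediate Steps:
U(Q) = Q**2 (U(Q) = Q*Q = Q**2)
N(M, C) = M
U(-14) + b(10, N(-3, d(p, 2))) = (-14)**2 - 15 = 196 - 15 = 181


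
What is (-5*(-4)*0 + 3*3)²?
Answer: 81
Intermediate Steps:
(-5*(-4)*0 + 3*3)² = (20*0 + 9)² = (0 + 9)² = 9² = 81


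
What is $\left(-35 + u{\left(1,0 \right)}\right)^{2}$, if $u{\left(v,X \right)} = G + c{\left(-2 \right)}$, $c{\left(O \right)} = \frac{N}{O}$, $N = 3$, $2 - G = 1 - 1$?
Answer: $\frac{4761}{4} \approx 1190.3$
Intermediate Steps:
$G = 2$ ($G = 2 - \left(1 - 1\right) = 2 - 0 = 2 + 0 = 2$)
$c{\left(O \right)} = \frac{3}{O}$
$u{\left(v,X \right)} = \frac{1}{2}$ ($u{\left(v,X \right)} = 2 + \frac{3}{-2} = 2 + 3 \left(- \frac{1}{2}\right) = 2 - \frac{3}{2} = \frac{1}{2}$)
$\left(-35 + u{\left(1,0 \right)}\right)^{2} = \left(-35 + \frac{1}{2}\right)^{2} = \left(- \frac{69}{2}\right)^{2} = \frac{4761}{4}$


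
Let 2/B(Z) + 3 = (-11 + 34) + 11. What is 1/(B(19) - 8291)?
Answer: -31/257019 ≈ -0.00012061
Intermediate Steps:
B(Z) = 2/31 (B(Z) = 2/(-3 + ((-11 + 34) + 11)) = 2/(-3 + (23 + 11)) = 2/(-3 + 34) = 2/31)
1/(B(19) - 8291) = 1/(2/31 - 8291) = 1/(-257019/31) = -31/257019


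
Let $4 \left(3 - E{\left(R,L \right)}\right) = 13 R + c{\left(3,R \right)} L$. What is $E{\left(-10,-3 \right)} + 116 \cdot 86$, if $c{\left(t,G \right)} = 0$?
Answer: $\frac{20023}{2} \approx 10012.0$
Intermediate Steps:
$E{\left(R,L \right)} = 3 - \frac{13 R}{4}$ ($E{\left(R,L \right)} = 3 - \frac{13 R + 0 L}{4} = 3 - \frac{13 R + 0}{4} = 3 - \frac{13 R}{4}$)
$E{\left(-10,-3 \right)} + 116 \cdot 86 = \left(3 - - \frac{65}{2}\right) + 116 \cdot 86 = \left(3 + \frac{65}{2}\right) + 9976 = \frac{71}{2} + 9976 = \frac{20023}{2}$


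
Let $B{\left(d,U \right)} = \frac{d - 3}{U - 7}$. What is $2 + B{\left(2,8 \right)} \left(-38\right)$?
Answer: $40$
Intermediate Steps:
$B{\left(d,U \right)} = \frac{-3 + d}{-7 + U}$
$2 + B{\left(2,8 \right)} \left(-38\right) = 2 + \frac{-3 + 2}{-7 + 8} \left(-38\right) = 2 + 1^{-1} \left(-1\right) \left(-38\right) = 2 + 1 \left(-1\right) \left(-38\right) = 2 - -38 = 2 + 38 = 40$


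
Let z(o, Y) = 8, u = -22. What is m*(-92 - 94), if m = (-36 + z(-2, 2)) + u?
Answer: 9300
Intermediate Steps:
m = -50 (m = (-36 + 8) - 22 = -28 - 22 = -50)
m*(-92 - 94) = -50*(-92 - 94) = -50*(-186) = 9300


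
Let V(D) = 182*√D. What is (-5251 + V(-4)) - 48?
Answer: -5299 + 364*I ≈ -5299.0 + 364.0*I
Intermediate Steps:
(-5251 + V(-4)) - 48 = (-5251 + 182*√(-4)) - 48 = (-5251 + 182*(2*I)) - 48 = (-5251 + 364*I) - 48 = -5299 + 364*I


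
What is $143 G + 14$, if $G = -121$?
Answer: $-17289$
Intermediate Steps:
$143 G + 14 = 143 \left(-121\right) + 14 = -17303 + 14 = -17289$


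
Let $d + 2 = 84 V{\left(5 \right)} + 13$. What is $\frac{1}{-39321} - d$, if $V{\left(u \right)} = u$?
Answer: $- \frac{16947352}{39321} \approx -431.0$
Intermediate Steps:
$d = 431$ ($d = -2 + \left(84 \cdot 5 + 13\right) = -2 + \left(420 + 13\right) = -2 + 433 = 431$)
$\frac{1}{-39321} - d = \frac{1}{-39321} - 431 = - \frac{1}{39321} - 431 = - \frac{16947352}{39321}$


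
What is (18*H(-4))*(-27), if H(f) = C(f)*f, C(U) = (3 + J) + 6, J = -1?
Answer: 15552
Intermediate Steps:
C(U) = 8 (C(U) = (3 - 1) + 6 = 2 + 6 = 8)
H(f) = 8*f
(18*H(-4))*(-27) = (18*(8*(-4)))*(-27) = (18*(-32))*(-27) = -576*(-27) = 15552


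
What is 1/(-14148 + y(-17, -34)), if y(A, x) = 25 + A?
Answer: -1/14140 ≈ -7.0721e-5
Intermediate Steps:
1/(-14148 + y(-17, -34)) = 1/(-14148 + (25 - 17)) = 1/(-14148 + 8) = 1/(-14140) = -1/14140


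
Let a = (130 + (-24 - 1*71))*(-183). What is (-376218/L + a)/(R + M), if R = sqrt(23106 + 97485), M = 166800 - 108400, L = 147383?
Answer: -55150877047200/502640791416647 + 2833092999*sqrt(13399)/502640791416647 ≈ -0.10907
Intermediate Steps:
M = 58400
R = 3*sqrt(13399) (R = sqrt(120591) = 3*sqrt(13399) ≈ 347.26)
a = -6405 (a = (130 + (-24 - 71))*(-183) = (130 - 95)*(-183) = 35*(-183) = -6405)
(-376218/L + a)/(R + M) = (-376218/147383 - 6405)/(3*sqrt(13399) + 58400) = (-376218*1/147383 - 6405)/(58400 + 3*sqrt(13399)) = (-376218/147383 - 6405)/(58400 + 3*sqrt(13399)) = -944364333/(147383*(58400 + 3*sqrt(13399)))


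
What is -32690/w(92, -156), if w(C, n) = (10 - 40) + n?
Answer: 16345/93 ≈ 175.75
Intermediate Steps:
w(C, n) = -30 + n
-32690/w(92, -156) = -32690/(-30 - 156) = -32690/(-186) = -32690*(-1/186) = 16345/93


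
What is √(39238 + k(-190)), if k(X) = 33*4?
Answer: √39370 ≈ 198.42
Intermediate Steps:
k(X) = 132
√(39238 + k(-190)) = √(39238 + 132) = √39370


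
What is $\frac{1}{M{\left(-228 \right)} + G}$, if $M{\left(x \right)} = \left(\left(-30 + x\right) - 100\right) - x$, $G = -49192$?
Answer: $- \frac{1}{49322} \approx -2.0275 \cdot 10^{-5}$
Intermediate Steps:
$M{\left(x \right)} = -130$ ($M{\left(x \right)} = \left(-130 + x\right) - x = -130$)
$\frac{1}{M{\left(-228 \right)} + G} = \frac{1}{-130 - 49192} = \frac{1}{-49322} = - \frac{1}{49322}$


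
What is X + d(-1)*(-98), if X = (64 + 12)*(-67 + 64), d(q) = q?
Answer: -130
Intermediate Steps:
X = -228 (X = 76*(-3) = -228)
X + d(-1)*(-98) = -228 - 1*(-98) = -228 + 98 = -130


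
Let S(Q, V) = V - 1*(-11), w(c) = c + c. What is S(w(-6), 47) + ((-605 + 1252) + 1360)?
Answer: 2065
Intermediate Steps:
w(c) = 2*c
S(Q, V) = 11 + V (S(Q, V) = V + 11 = 11 + V)
S(w(-6), 47) + ((-605 + 1252) + 1360) = (11 + 47) + ((-605 + 1252) + 1360) = 58 + (647 + 1360) = 58 + 2007 = 2065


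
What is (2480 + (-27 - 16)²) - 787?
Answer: 3542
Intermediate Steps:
(2480 + (-27 - 16)²) - 787 = (2480 + (-43)²) - 787 = (2480 + 1849) - 787 = 4329 - 787 = 3542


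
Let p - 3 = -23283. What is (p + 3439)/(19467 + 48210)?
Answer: -19841/67677 ≈ -0.29317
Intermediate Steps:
p = -23280 (p = 3 - 23283 = -23280)
(p + 3439)/(19467 + 48210) = (-23280 + 3439)/(19467 + 48210) = -19841/67677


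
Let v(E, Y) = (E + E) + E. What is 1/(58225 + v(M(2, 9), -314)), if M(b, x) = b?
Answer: 1/58231 ≈ 1.7173e-5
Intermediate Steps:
v(E, Y) = 3*E (v(E, Y) = 2*E + E = 3*E)
1/(58225 + v(M(2, 9), -314)) = 1/(58225 + 3*2) = 1/(58225 + 6) = 1/58231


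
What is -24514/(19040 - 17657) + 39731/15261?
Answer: -106386727/7035321 ≈ -15.122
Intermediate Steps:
-24514/(19040 - 17657) + 39731/15261 = -24514/1383 + 39731*(1/15261) = -24514*1/1383 + 39731/15261 = -24514/1383 + 39731/15261 = -106386727/7035321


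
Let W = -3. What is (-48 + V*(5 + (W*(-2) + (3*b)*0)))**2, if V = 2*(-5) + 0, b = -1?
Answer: 24964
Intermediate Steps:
V = -10 (V = -10 + 0 = -10)
(-48 + V*(5 + (W*(-2) + (3*b)*0)))**2 = (-48 - 10*(5 + (-3*(-2) + (3*(-1))*0)))**2 = (-48 - 10*(5 + (6 - 3*0)))**2 = (-48 - 10*(5 + (6 + 0)))**2 = (-48 - 10*(5 + 6))**2 = (-48 - 10*11)**2 = (-48 - 110)**2 = (-158)**2 = 24964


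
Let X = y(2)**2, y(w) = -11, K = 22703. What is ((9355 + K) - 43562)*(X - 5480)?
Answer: 61649936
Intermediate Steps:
X = 121 (X = (-11)**2 = 121)
((9355 + K) - 43562)*(X - 5480) = ((9355 + 22703) - 43562)*(121 - 5480) = (32058 - 43562)*(-5359) = -11504*(-5359) = 61649936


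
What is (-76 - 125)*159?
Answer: -31959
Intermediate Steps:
(-76 - 125)*159 = -201*159 = -31959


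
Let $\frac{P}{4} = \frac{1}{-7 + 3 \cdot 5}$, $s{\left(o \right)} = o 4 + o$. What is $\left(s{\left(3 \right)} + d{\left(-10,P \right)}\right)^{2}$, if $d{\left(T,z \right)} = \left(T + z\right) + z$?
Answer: $36$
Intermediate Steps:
$s{\left(o \right)} = 5 o$ ($s{\left(o \right)} = 4 o + o = 5 o$)
$P = \frac{1}{2}$ ($P = \frac{4}{-7 + 3 \cdot 5} = \frac{4}{-7 + 15} = \frac{4}{8} = 4 \cdot \frac{1}{8} = \frac{1}{2} \approx 0.5$)
$d{\left(T,z \right)} = T + 2 z$
$\left(s{\left(3 \right)} + d{\left(-10,P \right)}\right)^{2} = \left(5 \cdot 3 + \left(-10 + 2 \cdot \frac{1}{2}\right)\right)^{2} = \left(15 + \left(-10 + 1\right)\right)^{2} = \left(15 - 9\right)^{2} = 6^{2} = 36$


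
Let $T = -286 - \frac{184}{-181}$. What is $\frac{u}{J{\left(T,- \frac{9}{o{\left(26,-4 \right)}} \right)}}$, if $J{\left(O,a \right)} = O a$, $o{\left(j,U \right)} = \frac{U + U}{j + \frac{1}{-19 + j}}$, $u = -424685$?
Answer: $\frac{2152303580}{42477777} \approx 50.669$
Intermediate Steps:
$T = - \frac{51582}{181}$ ($T = -286 - - \frac{184}{181} = -286 + \frac{184}{181} = - \frac{51582}{181} \approx -284.98$)
$o{\left(j,U \right)} = \frac{2 U}{j + \frac{1}{-19 + j}}$
$\frac{u}{J{\left(T,- \frac{9}{o{\left(26,-4 \right)}} \right)}} = - \frac{424685}{\left(- \frac{51582}{181}\right) \left(- \frac{9}{2 \left(-4\right) \frac{1}{1 + 26^{2} - 494} \left(-19 + 26\right)}\right)} = - \frac{424685}{\left(- \frac{51582}{181}\right) \left(- \frac{9}{2 \left(-4\right) \frac{1}{1 + 676 - 494} \cdot 7}\right)} = - \frac{424685}{\left(- \frac{51582}{181}\right) \left(- \frac{9}{2 \left(-4\right) \frac{1}{183} \cdot 7}\right)} = - \frac{424685}{\left(- \frac{51582}{181}\right) \left(- \frac{9}{- \frac{56}{183}}\right)} = - \frac{424685}{\left(- \frac{51582}{181}\right) \left(\left(-9\right) \left(- \frac{183}{56}\right)\right)} = - \frac{424685}{\left(- \frac{51582}{181}\right) \frac{1647}{56}} = - \frac{424685}{- \frac{42477777}{5068}} = \left(-424685\right) \left(- \frac{5068}{42477777}\right) = \frac{2152303580}{42477777}$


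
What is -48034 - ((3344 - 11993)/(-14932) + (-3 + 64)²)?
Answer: -772814309/14932 ≈ -51756.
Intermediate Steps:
-48034 - ((3344 - 11993)/(-14932) + (-3 + 64)²) = -48034 - (-8649*(-1/14932) + 61²) = -48034 - (8649/14932 + 3721) = -48034 - 1*55570621/14932 = -48034 - 55570621/14932 = -772814309/14932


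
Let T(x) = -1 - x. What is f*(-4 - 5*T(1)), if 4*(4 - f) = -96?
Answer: 168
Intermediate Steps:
f = 28 (f = 4 - ¼*(-96) = 4 + 24 = 28)
f*(-4 - 5*T(1)) = 28*(-4 - 5*(-1 - 1*1)) = 28*(-4 - 5*(-1 - 1)) = 28*(-4 - 5*(-2)) = 28*(-4 + 10) = 28*6 = 168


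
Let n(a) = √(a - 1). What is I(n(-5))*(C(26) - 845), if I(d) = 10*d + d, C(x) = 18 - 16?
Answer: -9273*I*√6 ≈ -22714.0*I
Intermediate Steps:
C(x) = 2
n(a) = √(-1 + a)
I(d) = 11*d
I(n(-5))*(C(26) - 845) = (11*√(-1 - 5))*(2 - 845) = (11*√(-6))*(-843) = (11*(I*√6))*(-843) = (11*I*√6)*(-843) = -9273*I*√6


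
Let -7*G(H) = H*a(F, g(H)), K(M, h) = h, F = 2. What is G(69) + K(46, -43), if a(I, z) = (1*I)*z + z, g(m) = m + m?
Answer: -28867/7 ≈ -4123.9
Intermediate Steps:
g(m) = 2*m
a(I, z) = z + I*z (a(I, z) = I*z + z = z + I*z)
G(H) = -6*H**2/7 (G(H) = -H*(2*H)*(1 + 2)/7 = -H*(2*H)*3/7 = -H*6*H/7 = -6*H**2/7)
G(69) + K(46, -43) = -6/7*69**2 - 43 = -6/7*4761 - 43 = -28566/7 - 43 = -28867/7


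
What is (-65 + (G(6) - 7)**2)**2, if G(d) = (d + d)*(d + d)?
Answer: 349839616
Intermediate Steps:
G(d) = 4*d**2 (G(d) = (2*d)*(2*d) = 4*d**2)
(-65 + (G(6) - 7)**2)**2 = (-65 + (4*6**2 - 7)**2)**2 = (-65 + (4*36 - 7)**2)**2 = (-65 + (144 - 7)**2)**2 = (-65 + 137**2)**2 = (-65 + 18769)**2 = 18704**2 = 349839616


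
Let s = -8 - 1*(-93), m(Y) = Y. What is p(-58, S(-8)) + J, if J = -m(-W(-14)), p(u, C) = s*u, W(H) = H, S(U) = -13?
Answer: -4944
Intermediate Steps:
s = 85 (s = -8 + 93 = 85)
p(u, C) = 85*u
J = -14 (J = -(-1)*(-14) = -1*14 = -14)
p(-58, S(-8)) + J = 85*(-58) - 14 = -4930 - 14 = -4944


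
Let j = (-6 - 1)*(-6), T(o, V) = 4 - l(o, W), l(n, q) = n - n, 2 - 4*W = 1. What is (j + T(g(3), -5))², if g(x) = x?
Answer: 2116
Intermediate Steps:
W = ¼ (W = ½ - ¼*1 = ½ - ¼ = ¼ ≈ 0.25000)
l(n, q) = 0
T(o, V) = 4 (T(o, V) = 4 - 1*0 = 4 + 0 = 4)
j = 42 (j = -7*(-6) = 42)
(j + T(g(3), -5))² = (42 + 4)² = 46² = 2116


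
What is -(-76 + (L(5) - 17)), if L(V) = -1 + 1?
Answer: 93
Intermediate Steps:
L(V) = 0
-(-76 + (L(5) - 17)) = -(-76 + (0 - 17)) = -(-76 - 17) = -1*(-93) = 93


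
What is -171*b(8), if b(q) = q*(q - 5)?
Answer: -4104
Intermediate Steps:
b(q) = q*(-5 + q)
-171*b(8) = -1368*(-5 + 8) = -1368*3 = -171*24 = -4104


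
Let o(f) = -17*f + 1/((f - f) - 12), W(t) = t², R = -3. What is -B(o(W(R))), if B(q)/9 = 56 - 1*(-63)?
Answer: -1071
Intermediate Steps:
o(f) = -1/12 - 17*f (o(f) = -17*f + 1/(0 - 12) = -17*f + 1/(-12) = -17*f - 1/12 = -1/12 - 17*f)
B(q) = 1071 (B(q) = 9*(56 - 1*(-63)) = 9*(56 + 63) = 9*119 = 1071)
-B(o(W(R))) = -1*1071 = -1071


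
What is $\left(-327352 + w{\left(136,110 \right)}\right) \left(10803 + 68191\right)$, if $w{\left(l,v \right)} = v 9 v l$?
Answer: $1144073893712$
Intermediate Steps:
$w{\left(l,v \right)} = 9 l v^{2}$ ($w{\left(l,v \right)} = 9 v l v = 9 l v^{2}$)
$\left(-327352 + w{\left(136,110 \right)}\right) \left(10803 + 68191\right) = \left(-327352 + 9 \cdot 136 \cdot 110^{2}\right) \left(10803 + 68191\right) = \left(-327352 + 9 \cdot 136 \cdot 12100\right) 78994 = \left(-327352 + 14810400\right) 78994 = 14483048 \cdot 78994 = 1144073893712$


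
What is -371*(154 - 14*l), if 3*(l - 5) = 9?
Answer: -15582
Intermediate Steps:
l = 8 (l = 5 + (⅓)*9 = 5 + 3 = 8)
-371*(154 - 14*l) = -371*(154 - 14*8) = -371*(154 - 112) = -371*42 = -15582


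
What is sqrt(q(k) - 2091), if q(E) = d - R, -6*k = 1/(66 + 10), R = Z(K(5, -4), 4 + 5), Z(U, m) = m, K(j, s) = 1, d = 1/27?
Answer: 31*I*sqrt(177)/9 ≈ 45.825*I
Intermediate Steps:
d = 1/27 ≈ 0.037037
R = 9 (R = 4 + 5 = 9)
k = -1/456 (k = -1/(6*(66 + 10)) = -1/6/76 = -1/6*1/76 = -1/456 ≈ -0.0021930)
q(E) = -242/27 (q(E) = 1/27 - 1*9 = 1/27 - 9 = -242/27)
sqrt(q(k) - 2091) = sqrt(-242/27 - 2091) = sqrt(-56699/27) = 31*I*sqrt(177)/9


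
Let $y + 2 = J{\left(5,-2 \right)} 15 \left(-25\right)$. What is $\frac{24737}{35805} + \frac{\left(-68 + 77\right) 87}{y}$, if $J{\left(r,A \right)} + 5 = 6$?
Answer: $- \frac{645154}{465465} \approx -1.386$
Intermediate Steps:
$J{\left(r,A \right)} = 1$ ($J{\left(r,A \right)} = -5 + 6 = 1$)
$y = -377$ ($y = -2 + 1 \cdot 15 \left(-25\right) = -2 + 15 \left(-25\right) = -2 - 375 = -377$)
$\frac{24737}{35805} + \frac{\left(-68 + 77\right) 87}{y} = \frac{24737}{35805} + \frac{\left(-68 + 77\right) 87}{-377} = 24737 \cdot \frac{1}{35805} + 9 \cdot 87 \left(- \frac{1}{377}\right) = \frac{24737}{35805} + 783 \left(- \frac{1}{377}\right) = \frac{24737}{35805} - \frac{27}{13} = - \frac{645154}{465465}$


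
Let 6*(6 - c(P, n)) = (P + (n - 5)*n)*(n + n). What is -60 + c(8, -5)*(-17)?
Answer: -5416/3 ≈ -1805.3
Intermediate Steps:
c(P, n) = 6 - n*(P + n*(-5 + n))/3 (c(P, n) = 6 - (P + (n - 5)*n)*(n + n)/6 = 6 - (P + (-5 + n)*n)*2*n/6 = 6 - (P + n*(-5 + n))*2*n/6 = 6 - n*(P + n*(-5 + n))/3)
-60 + c(8, -5)*(-17) = -60 + (6 - ⅓*(-5)³ + (5/3)*(-5)² - ⅓*8*(-5))*(-17) = -60 + (6 - ⅓*(-125) + (5/3)*25 + 40/3)*(-17) = -60 + (6 + 125/3 + 125/3 + 40/3)*(-17) = -60 + (308/3)*(-17) = -60 - 5236/3 = -5416/3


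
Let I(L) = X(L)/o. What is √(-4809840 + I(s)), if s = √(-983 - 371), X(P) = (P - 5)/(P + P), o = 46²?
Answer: √(-18658796226978382 + 3385*I*√1354)/62284 ≈ 7.3201e-9 + 2193.1*I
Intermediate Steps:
o = 2116
X(P) = (-5 + P)/(2*P) (X(P) = (-5 + P)/((2*P)) = (-5 + P)*(1/(2*P)) = (-5 + P)/(2*P))
s = I*√1354 (s = √(-1354) = I*√1354 ≈ 36.797*I)
I(L) = (-5 + L)/(4232*L) (I(L) = ((-5 + L)/(2*L))/2116 = ((-5 + L)/(2*L))*(1/2116) = (-5 + L)/(4232*L))
√(-4809840 + I(s)) = √(-4809840 + (-5 + I*√1354)/(4232*((I*√1354)))) = √(-4809840 + (-I*√1354/1354)*(-5 + I*√1354)/4232) = √(-4809840 - I*√1354*(-5 + I*√1354)/5730128)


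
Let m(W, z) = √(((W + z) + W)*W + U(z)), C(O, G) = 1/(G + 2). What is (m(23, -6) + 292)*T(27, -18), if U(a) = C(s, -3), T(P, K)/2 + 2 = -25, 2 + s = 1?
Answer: -15768 - 54*√919 ≈ -17405.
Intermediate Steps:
s = -1 (s = -2 + 1 = -1)
T(P, K) = -54 (T(P, K) = -4 + 2*(-25) = -4 - 50 = -54)
C(O, G) = 1/(2 + G)
U(a) = -1 (U(a) = 1/(2 - 3) = 1/(-1) = -1)
m(W, z) = √(-1 + W*(z + 2*W)) (m(W, z) = √(((W + z) + W)*W - 1) = √((z + 2*W)*W - 1) = √(W*(z + 2*W) - 1) = √(-1 + W*(z + 2*W)))
(m(23, -6) + 292)*T(27, -18) = (√(-1 + 2*23² + 23*(-6)) + 292)*(-54) = (√(-1 + 2*529 - 138) + 292)*(-54) = (√(-1 + 1058 - 138) + 292)*(-54) = (√919 + 292)*(-54) = (292 + √919)*(-54) = -15768 - 54*√919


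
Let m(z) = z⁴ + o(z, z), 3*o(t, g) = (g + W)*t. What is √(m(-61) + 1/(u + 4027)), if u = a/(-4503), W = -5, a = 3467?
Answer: 11*√37616391449287884410/18130114 ≈ 3721.2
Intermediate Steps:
o(t, g) = t*(-5 + g)/3 (o(t, g) = ((g - 5)*t)/3 = ((-5 + g)*t)/3 = (t*(-5 + g))/3 = t*(-5 + g)/3)
u = -3467/4503 (u = 3467/(-4503) = 3467*(-1/4503) = -3467/4503 ≈ -0.76993)
m(z) = z⁴ + z*(-5 + z)/3
√(m(-61) + 1/(u + 4027)) = √(-61*(-5/3 + (-61)³ + (⅓)*(-61)) + 1/(-3467/4503 + 4027)) = √(-61*(-5/3 - 226981 - 61/3) + 1/(18130114/4503)) = √(-61*(-227003) + 4503/18130114) = √(13847183 + 4503/18130114) = √(251051006373365/18130114) = 11*√37616391449287884410/18130114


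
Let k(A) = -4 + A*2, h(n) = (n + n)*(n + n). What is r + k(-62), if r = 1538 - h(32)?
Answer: -2686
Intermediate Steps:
h(n) = 4*n² (h(n) = (2*n)*(2*n) = 4*n²)
r = -2558 (r = 1538 - 4*32² = 1538 - 4*1024 = 1538 - 1*4096 = 1538 - 4096 = -2558)
k(A) = -4 + 2*A
r + k(-62) = -2558 + (-4 + 2*(-62)) = -2558 + (-4 - 124) = -2558 - 128 = -2686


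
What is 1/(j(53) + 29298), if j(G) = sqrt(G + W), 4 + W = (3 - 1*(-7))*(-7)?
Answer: 9766/286124275 - I*sqrt(21)/858372825 ≈ 3.4132e-5 - 5.3387e-9*I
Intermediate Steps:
W = -74 (W = -4 + (3 - 1*(-7))*(-7) = -4 + (3 + 7)*(-7) = -4 + 10*(-7) = -4 - 70 = -74)
j(G) = sqrt(-74 + G) (j(G) = sqrt(G - 74) = sqrt(-74 + G))
1/(j(53) + 29298) = 1/(sqrt(-74 + 53) + 29298) = 1/(sqrt(-21) + 29298) = 1/(I*sqrt(21) + 29298) = 1/(29298 + I*sqrt(21))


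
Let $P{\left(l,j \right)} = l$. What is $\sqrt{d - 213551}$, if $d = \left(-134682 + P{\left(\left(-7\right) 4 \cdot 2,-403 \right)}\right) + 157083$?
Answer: $i \sqrt{191206} \approx 437.27 i$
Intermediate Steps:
$d = 22345$ ($d = \left(-134682 + \left(-7\right) 4 \cdot 2\right) + 157083 = \left(-134682 - 56\right) + 157083 = -134738 + 157083 = 22345$)
$\sqrt{d - 213551} = \sqrt{22345 - 213551} = \sqrt{-191206} = i \sqrt{191206}$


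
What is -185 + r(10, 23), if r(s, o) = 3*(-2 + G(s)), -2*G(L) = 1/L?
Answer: -3823/20 ≈ -191.15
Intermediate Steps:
G(L) = -1/(2*L)
r(s, o) = -6 - 3/(2*s) (r(s, o) = 3*(-2 - 1/(2*s)) = -6 - 3/(2*s))
-185 + r(10, 23) = -185 + (-6 - 3/2/10) = -185 + (-6 - 3/2*⅒) = -185 + (-6 - 3/20) = -185 - 123/20 = -3823/20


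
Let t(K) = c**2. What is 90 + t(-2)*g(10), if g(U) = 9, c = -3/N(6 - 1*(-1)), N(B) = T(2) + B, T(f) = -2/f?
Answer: 369/4 ≈ 92.250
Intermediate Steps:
N(B) = -1 + B (N(B) = -2/2 + B = -2*1/2 + B = -1 + B)
c = -1/2 (c = -3/(-1 + (6 - 1*(-1))) = -3/(-1 + (6 + 1)) = -3/(-1 + 7) = -3/6 = -3*1/6 = -1/2 ≈ -0.50000)
t(K) = 1/4 (t(K) = (-1/2)**2 = 1/4)
90 + t(-2)*g(10) = 90 + (1/4)*9 = 90 + 9/4 = 369/4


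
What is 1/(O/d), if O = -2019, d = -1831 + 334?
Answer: 499/673 ≈ 0.74146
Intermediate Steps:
d = -1497
1/(O/d) = 1/(-2019/(-1497)) = 1/(-2019*(-1/1497)) = 1/(673/499) = 499/673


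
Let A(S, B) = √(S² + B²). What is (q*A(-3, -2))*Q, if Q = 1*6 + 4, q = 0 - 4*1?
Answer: -40*√13 ≈ -144.22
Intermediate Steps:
q = -4 (q = 0 - 4 = -4)
A(S, B) = √(B² + S²)
Q = 10 (Q = 6 + 4 = 10)
(q*A(-3, -2))*Q = -4*√((-2)² + (-3)²)*10 = -4*√(4 + 9)*10 = -4*√13*10 = -40*√13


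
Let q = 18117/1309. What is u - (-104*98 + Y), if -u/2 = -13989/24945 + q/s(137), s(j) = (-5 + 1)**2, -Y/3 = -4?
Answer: 80578841947/7915880 ≈ 10179.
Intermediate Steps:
Y = 12 (Y = -3*(-4) = 12)
s(j) = 16 (s(j) = (-4)**2 = 16)
q = 1647/119 (q = 18117*(1/1309) = 1647/119 ≈ 13.840)
u = -4816453/7915880 (u = -2*(-13989/24945 + (1647/119)/16) = -2*(-13989*1/24945 + (1647/119)*(1/16)) = -2*(-4663/8315 + 1647/1904) = -2*4816453/15831760 = -4816453/7915880 ≈ -0.60845)
u - (-104*98 + Y) = -4816453/7915880 - (-104*98 + 12) = -4816453/7915880 - (-10192 + 12) = -4816453/7915880 - 1*(-10180) = -4816453/7915880 + 10180 = 80578841947/7915880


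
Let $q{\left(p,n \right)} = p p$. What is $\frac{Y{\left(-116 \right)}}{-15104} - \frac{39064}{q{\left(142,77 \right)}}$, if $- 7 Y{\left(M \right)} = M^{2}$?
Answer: $- \frac{60294247}{33310928} \approx -1.81$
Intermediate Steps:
$Y{\left(M \right)} = - \frac{M^{2}}{7}$
$q{\left(p,n \right)} = p^{2}$
$\frac{Y{\left(-116 \right)}}{-15104} - \frac{39064}{q{\left(142,77 \right)}} = \frac{\left(- \frac{1}{7}\right) \left(-116\right)^{2}}{-15104} - \frac{39064}{142^{2}} = \left(- \frac{1}{7}\right) 13456 \left(- \frac{1}{15104}\right) - \frac{39064}{20164} = \left(- \frac{13456}{7}\right) \left(- \frac{1}{15104}\right) - \frac{9766}{5041} = \frac{841}{6608} - \frac{9766}{5041} = - \frac{60294247}{33310928}$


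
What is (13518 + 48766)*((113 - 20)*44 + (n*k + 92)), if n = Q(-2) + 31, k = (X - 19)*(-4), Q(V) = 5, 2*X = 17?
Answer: 354769664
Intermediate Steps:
X = 17/2 (X = (½)*17 = 17/2 ≈ 8.5000)
k = 42 (k = (17/2 - 19)*(-4) = -21/2*(-4) = 42)
n = 36 (n = 5 + 31 = 36)
(13518 + 48766)*((113 - 20)*44 + (n*k + 92)) = (13518 + 48766)*((113 - 20)*44 + (36*42 + 92)) = 62284*(93*44 + (1512 + 92)) = 62284*(4092 + 1604) = 62284*5696 = 354769664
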